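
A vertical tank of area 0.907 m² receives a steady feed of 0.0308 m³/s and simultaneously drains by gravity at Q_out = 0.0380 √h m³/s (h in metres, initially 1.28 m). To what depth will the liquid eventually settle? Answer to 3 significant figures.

0.657 m

Accumulation of liquid (constant cross-section A): A dh/dt = Q_in − 0.0380 √h. At steady state dh/dt = 0:
Q_in = 0.0380 √h_ss ⇒ √h_ss = 0.0308/0.0380 = 0.81053.
h_ss = 0.81053² = 0.65695 m. (Since h₀ = 1.28 m > h_ss, the level will fall toward this value.)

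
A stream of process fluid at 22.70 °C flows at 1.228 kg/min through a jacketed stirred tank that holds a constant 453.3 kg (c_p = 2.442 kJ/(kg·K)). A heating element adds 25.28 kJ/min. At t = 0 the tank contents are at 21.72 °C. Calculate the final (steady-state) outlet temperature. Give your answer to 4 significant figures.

31.13 °C

M c_p dT/dt = ṁ c_p (T_in − T) + Q̇.
At steady state dT/dt = 0 ⇒ T_ss = T_in + Q̇/(ṁ c_p) = 22.70 + 25.28/(1.228·2.442) = 31.1301 °C.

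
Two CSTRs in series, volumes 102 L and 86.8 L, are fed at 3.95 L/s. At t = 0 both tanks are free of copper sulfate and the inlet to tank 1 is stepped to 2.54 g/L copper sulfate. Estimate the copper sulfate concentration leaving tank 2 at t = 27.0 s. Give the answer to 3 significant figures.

Species balance on tank i: dCᵢ/dt = (Cᵢ₋₁ − Cᵢ)/τᵢ with τᵢ = Vᵢ/Q.
τ₁ = 102/3.95 = 25.823 s; τ₂ = 86.8/3.95 = 21.975 s.
Tank 1: C₁ = C_in(1 − e^(−t/τ₁)). Tank 2 (τ₁ ≠ τ₂): C₂ = C_in[1 − (τ₁ e^(−t/τ₁) − τ₂ e^(−t/τ₂))/(τ₁ − τ₂)].
At t = 27.0: e^(−t/τ₁) = 0.35149, e^(−t/τ₂) = 0.29268.
C₂ = 2.54·[1 − (25.823·0.35149 − 21.975·0.29268)/(3.8481)] = 2.54·0.31269 = 0.79423 g/L.

0.794 g/L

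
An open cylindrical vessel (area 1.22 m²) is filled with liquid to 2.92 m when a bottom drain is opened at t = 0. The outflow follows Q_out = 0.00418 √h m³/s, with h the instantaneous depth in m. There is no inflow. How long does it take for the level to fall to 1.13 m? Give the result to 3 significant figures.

A dh/dt = −Q_out = −0.00418 √h.
Separate and integrate: 2(√h − √h₀) = −(0.00418/A) t.
t = 2A(√h₀ − √h)/0.00418 = 2·1.22·(√2.92 − √1.13)/0.00418
  = 2.4400 × (1.7088 − 1.0630) / 0.00418 = 376.97 s.

377 s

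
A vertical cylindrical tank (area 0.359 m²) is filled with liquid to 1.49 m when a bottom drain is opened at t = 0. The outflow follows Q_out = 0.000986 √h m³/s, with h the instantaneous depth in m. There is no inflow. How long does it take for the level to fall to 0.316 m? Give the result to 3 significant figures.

480 s

With no inflow, A dh/dt = −0.000986 √h.
∫ h^(−1/2) dh = −(0.000986/A) ∫ dt, giving 2√h = 2√h₀ − (0.000986/A) t.
t = 2A(√h₀ − √h)/0.000986 = 2·0.359·(√1.49 − √0.316)/0.000986
  = 0.71800 × (1.2207 − 0.56214) / 0.000986 = 479.53 s.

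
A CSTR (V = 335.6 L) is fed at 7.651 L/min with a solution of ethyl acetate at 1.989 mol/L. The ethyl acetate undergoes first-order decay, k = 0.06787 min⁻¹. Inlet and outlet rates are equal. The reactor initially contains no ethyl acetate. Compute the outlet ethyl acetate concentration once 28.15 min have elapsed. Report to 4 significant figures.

0.4612 mol/L

Species balance: V dC/dt = Q C_in − Q C − k V C.
This is linear with rate a = Q/V + k = 0.0906680 min⁻¹.
C_ss = Q C_in/(Q + kV) = 0.500123 mol/L; C(t) = C_ss + (C₀ − C_ss) e^(−a t).
C(28.15) = 0.500123 + (-0.500123)·e^(−0.0906680·28.15) = 0.500123 + (-0.500123)·0.0779020 = 0.461163 mol/L.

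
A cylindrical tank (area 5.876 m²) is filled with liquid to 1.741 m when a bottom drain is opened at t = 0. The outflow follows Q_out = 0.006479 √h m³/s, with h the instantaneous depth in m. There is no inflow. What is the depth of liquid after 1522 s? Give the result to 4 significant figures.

0.2308 m

With no inflow, A dh/dt = −0.006479 √h.
Separate and integrate: 2(√h − √h₀) = −(0.006479/A) t.
√h = √1.741 − 0.006479·1522/(2·5.876) = 1.31947 − 0.839094 = 0.480375.
h = 0.480375² = 0.230760 m.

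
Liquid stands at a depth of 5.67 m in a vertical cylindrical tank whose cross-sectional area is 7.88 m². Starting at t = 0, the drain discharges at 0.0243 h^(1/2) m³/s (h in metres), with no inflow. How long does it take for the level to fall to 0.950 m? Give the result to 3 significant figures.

Mass balance (ρ constant): A dh/dt = −0.0243 √h.
∫ h^(−1/2) dh = −(0.0243/A) ∫ dt, giving 2√h = 2√h₀ − (0.0243/A) t.
t = 2A(√h₀ − √h)/0.0243 = 2·7.88·(√5.67 − √0.950)/0.0243
  = 15.760 × (2.3812 − 0.97468) / 0.0243 = 912.20 s.

912 s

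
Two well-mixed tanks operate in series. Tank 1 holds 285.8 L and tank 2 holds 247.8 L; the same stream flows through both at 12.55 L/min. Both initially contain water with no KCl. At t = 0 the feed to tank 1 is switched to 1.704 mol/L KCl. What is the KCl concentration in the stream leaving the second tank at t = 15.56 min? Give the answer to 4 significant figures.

Each tank obeys Vᵢ dCᵢ/dt = Q(Cᵢ₋₁ − Cᵢ), so τᵢ = Vᵢ/Q.
τ₁ = 285.8/12.55 = 22.7729 min; τ₂ = 247.8/12.55 = 19.7450 min.
Tank 1: C₁ = C_in(1 − e^(−t/τ₁)). Tank 2 (τ₁ ≠ τ₂): C₂ = C_in[1 − (τ₁ e^(−t/τ₁) − τ₂ e^(−t/τ₂))/(τ₁ − τ₂)].
At t = 15.56: e^(−t/τ₁) = 0.504964, e^(−t/τ₂) = 0.454732.
C₂ = 1.704·[1 − (22.7729·0.504964 − 19.7450·0.454732)/(3.02789)] = 1.704·0.167471 = 0.285370 mol/L.

0.2854 mol/L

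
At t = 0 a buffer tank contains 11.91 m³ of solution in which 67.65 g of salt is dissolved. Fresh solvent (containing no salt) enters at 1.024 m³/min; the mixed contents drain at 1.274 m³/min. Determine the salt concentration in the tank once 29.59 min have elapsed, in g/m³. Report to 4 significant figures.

0.1066 g/m³

Total volume: dV/dt = Q_in − Q_out = -0.250000 m³/min, so V(t) = 11.91 − 0.250000 t and V(29.59) = 4.51250 m³.
Solute balance: dm/dt = 0 − Q_out C = −Q_out m/V(t).
dm/m = −Q_out dt/(V₀ − 0.250000 t); integrating gives ln(m/m₀) = −(Q_out/(Q_in−Q_out)) ln(V/V₀).
m = m₀ (V₀/V)^(Q_out/(Q_in−Q_out)) = 67.65 × (11.91/4.51250)^(-5.09600) = 0.481207 g.
C = m/V = 0.481207/4.51250 = 0.106639 g/m³.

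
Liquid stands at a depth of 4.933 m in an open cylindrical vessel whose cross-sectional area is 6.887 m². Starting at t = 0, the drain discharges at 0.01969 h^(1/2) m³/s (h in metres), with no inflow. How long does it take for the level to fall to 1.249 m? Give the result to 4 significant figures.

771.9 s

Mass balance (ρ constant): A dh/dt = −0.01969 √h.
Separate and integrate: 2(√h − √h₀) = −(0.01969/A) t.
t = 2A(√h₀ − √h)/0.01969 = 2·6.887·(√4.933 − √1.249)/0.01969
  = 13.7740 × (2.22104 − 1.11759) / 0.01969 = 771.910 s.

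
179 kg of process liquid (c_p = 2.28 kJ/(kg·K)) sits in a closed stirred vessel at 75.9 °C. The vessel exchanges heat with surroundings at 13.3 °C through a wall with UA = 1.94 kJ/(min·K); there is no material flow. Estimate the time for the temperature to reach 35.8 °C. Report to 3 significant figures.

Lumped-capacitance energy balance: M c_p dT/dt = UA(T_amb − T).
τ = M c_p/UA = 210.37 min; T_ss = T_amb = 13.300 °C.
T(t) = T_ss + (T₀ − T_ss)e^(−t/τ); set T = 35.8:
t = −τ ln[(T − T_ss)/(T₀ − T_ss)] = −210.37 · ln(0.35942) = 215.26 min.

215 min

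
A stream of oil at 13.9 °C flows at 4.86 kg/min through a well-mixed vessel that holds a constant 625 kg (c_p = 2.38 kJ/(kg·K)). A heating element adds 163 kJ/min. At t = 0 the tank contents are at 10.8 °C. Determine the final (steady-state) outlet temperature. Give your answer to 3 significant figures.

Unsteady energy balance on the tank contents: M c_p dT/dt = ṁ c_p (T_in − T) + 163.
At steady state dT/dt = 0 ⇒ T_ss = T_in + Q̇/(ṁ c_p) = 13.9 + 163/(4.86·2.38) = 27.992 °C.

28.0 °C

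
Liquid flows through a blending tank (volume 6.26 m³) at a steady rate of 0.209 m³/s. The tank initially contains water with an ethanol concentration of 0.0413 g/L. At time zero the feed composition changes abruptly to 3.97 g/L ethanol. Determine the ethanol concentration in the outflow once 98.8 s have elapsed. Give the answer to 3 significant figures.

Unsteady species balance (constant V, well mixed): V dC/dt = Q(C_in − C).
So dC/dt = (C_in − C)/τ with τ = V/Q = 6.26/0.209 = 29.952 s.
Solution: C(t) = C_in + (C₀ − C_in) e^(−t/τ).
C(98.8) = 3.97 + (0.0413 − 3.97)·e^(−98.8/29.952) = 3.97 + (-3.9287)·0.036935 = 3.8249 g/L.

3.82 g/L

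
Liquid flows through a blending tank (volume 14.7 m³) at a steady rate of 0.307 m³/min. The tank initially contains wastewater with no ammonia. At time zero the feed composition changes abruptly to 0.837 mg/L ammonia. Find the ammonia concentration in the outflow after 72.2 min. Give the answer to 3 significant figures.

Transient balance on the dissolved component: V dC/dt = Q(C_in − C).
Rewrite as dC/dt + C/τ = C_in/τ, τ = V/Q = 47.883 min.
C approaches C_in exponentially: C(t) = C_in + (C₀ − C_in) e^(−t/τ).
C(72.2) = 0.837 + (0 − 0.837)·e^(−72.2/47.883) = 0.837 + (-0.83700)·0.22139 = 0.65170 mg/L.

0.652 mg/L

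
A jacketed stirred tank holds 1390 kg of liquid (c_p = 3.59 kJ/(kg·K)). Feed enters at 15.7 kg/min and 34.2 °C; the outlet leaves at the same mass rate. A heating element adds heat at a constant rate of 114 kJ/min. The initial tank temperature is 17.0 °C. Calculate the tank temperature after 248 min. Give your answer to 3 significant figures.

35.1 °C

First-law balance (no shaft work): M c_p dT/dt = ṁ c_p (T_in − T) + 114.
τ = M/ṁ = 88.535 min; T_ss = T_in + Q̇/(ṁ c_p) = 34.2 + 114/(15.7·3.59) = 36.223 °C.
Solution: T(t) = T_ss + (T₀ − T_ss) e^(−t/τ).
T(248) = 36.223 + (-19.223)·e^(−248/88.535) = 36.223 + (-19.223)·0.060740 = 35.055 °C.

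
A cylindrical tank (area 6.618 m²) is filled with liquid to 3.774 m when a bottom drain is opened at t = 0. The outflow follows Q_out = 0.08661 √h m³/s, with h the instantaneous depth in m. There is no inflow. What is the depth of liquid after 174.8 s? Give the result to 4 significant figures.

Accumulation of liquid (constant cross-section A): A dh/dt = −0.08661 √h.
∫ h^(−1/2) dh = −(0.08661/A) ∫ dt, giving 2√h = 2√h₀ − (0.08661/A) t.
√h = √3.774 − 0.08661·174.8/(2·6.618) = 1.94268 − 1.14381 = 0.798872.
h = 0.798872² = 0.638196 m.

0.6382 m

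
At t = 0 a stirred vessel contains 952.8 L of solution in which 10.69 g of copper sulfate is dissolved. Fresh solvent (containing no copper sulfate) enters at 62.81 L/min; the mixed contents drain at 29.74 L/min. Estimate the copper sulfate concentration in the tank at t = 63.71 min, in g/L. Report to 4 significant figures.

Total volume: dV/dt = Q_in − Q_out = 33.0700 L/min, so V(t) = 952.8 + 33.0700 t and V(63.71) = 3059.69 L.
No copper sulfate enters, so dm/dt = −Q_out · (m/V).
Separate: dm/m = −Q_out dt/V(t) ⇒ ln(m/m₀) = −(Q_out/(Q_in−Q_out)) ln(V/V₀).
m = m₀ (V₀/V)^(Q_out/(Q_in−Q_out)) = 10.69 × (952.8/3059.69)^(0.899305) = 3.74388 g.
C = m/V = 3.74388/3059.69 = 0.00122361 g/L.

0.001224 g/L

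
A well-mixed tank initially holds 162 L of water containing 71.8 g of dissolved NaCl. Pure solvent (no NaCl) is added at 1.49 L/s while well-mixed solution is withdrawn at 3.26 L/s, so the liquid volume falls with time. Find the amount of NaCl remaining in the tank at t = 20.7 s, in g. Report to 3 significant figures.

Total volume: dV/dt = Q_in − Q_out = -1.7700 L/s, so V(t) = 162 − 1.7700 t and V(20.7) = 125.36 L.
Species balance (pure solvent in): dm/dt = −Q_out · m/V(t).
Separate: dm/m = −Q_out dt/V(t) ⇒ ln(m/m₀) = −(Q_out/(Q_in−Q_out)) ln(V/V₀).
m = m₀ (V₀/V)^(Q_out/(Q_in−Q_out)) = 71.8 × (162/125.36)^(-1.8418) = 44.775 g.

44.8 g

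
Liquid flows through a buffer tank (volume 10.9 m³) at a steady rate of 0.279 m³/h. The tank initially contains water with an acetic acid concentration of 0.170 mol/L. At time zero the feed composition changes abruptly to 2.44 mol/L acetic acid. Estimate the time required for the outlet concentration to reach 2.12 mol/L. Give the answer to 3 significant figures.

76.5 h

Unsteady species balance (constant V, well mixed): V dC/dt = Q(C_in − C), so τ = V/Q = 39.068 h.
C(t) = C_in + (C₀ − C_in) e^(−t/τ). Set C = 2.12 and solve for t:
e^(−t/τ) = (C − C_in)/(C₀ − C_in) = (2.12 − 2.44)/(0.170 − 2.44) = 0.14097
t = −τ ln(…) = 39.068 × 1.9592 = 76.543 h.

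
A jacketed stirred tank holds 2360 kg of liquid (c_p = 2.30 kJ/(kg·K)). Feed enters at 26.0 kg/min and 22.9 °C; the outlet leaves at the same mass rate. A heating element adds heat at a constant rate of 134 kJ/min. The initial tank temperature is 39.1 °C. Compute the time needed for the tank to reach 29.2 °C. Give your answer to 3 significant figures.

First-law balance (no shaft work): M c_p dT/dt = ṁ c_p (T_in − T) + 134.
τ = M/ṁ = 90.769 min; T_ss = T_in + Q̇/(ṁ c_p) = 25.141 °C.
T(t) = T_ss + (T₀ − T_ss) e^(−t/τ). Set T = 29.2:
e^(−t/τ) = (29.2 − 25.141)/(39.1 − 25.141) = 0.29079
t = −90.769 · ln(0.29079) = 112.11 min.

112 min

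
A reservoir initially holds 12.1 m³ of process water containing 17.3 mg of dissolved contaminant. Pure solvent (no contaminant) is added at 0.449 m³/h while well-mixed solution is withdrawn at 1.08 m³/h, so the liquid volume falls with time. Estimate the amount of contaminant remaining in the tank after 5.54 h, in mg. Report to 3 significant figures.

9.65 mg

Let m(t) be the amount of contaminant. Volume: V(t) = V₀ + (Q_in − Q_out) t = 12.1 − 0.63100 t; V(5.54) = 8.6043 m³.
Solute balance: dm/dt = 0 − Q_out C = −Q_out m/V(t).
Separate: dm/m = −Q_out dt/V(t) ⇒ ln(m/m₀) = −(Q_out/(Q_in−Q_out)) ln(V/V₀).
m = m₀ (V₀/V)^(Q_out/(Q_in−Q_out)) = 17.3 × (12.1/8.6043)^(-1.7116) = 9.6519 mg.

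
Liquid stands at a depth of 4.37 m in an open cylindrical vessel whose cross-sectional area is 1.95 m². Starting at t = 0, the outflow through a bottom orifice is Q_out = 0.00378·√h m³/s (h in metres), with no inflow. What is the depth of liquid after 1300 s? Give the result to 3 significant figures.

A dh/dt = −Q_out = −0.00378 √h.
Separate and integrate: 2(√h − √h₀) = −(0.00378/A) t.
√h = √4.37 − 0.00378·1300/(2·1.95) = 2.0905 − 1.2600 = 0.83045.
h = 0.83045² = 0.68965 m.

0.690 m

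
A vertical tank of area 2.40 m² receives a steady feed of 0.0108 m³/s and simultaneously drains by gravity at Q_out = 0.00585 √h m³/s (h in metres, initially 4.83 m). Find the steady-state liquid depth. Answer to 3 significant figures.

3.41 m

Unsteady balance on liquid volume: A dh/dt = Q_in − 0.00585 √h. At steady state dh/dt = 0:
Q_in = 0.00585 √h_ss ⇒ √h_ss = 0.0108/0.00585 = 1.8462.
h_ss = 1.8462² = 3.4083 m. (Since h₀ = 4.83 m > h_ss, the level will fall toward this value.)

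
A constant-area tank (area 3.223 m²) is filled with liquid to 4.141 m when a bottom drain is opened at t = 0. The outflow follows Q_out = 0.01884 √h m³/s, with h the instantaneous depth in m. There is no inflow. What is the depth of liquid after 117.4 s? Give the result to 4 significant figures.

Volume balance on the tank: A dh/dt = −0.01884 √h.
Separate and integrate: 2(√h − √h₀) = −(0.01884/A) t.
√h = √4.141 − 0.01884·117.4/(2·3.223) = 2.03494 − 0.343130 = 1.69181.
h = 1.69181² = 2.86224 m.

2.862 m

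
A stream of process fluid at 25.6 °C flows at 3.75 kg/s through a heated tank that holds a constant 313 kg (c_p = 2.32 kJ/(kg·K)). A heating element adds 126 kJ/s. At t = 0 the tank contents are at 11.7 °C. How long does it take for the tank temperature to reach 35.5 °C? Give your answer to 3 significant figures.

152 s

Heat balance on the well-mixed liquid: M c_p dT/dt = ṁ c_p (T_in − T) + 126.
τ = M/ṁ = 83.467 s; T_ss = T_in + Q̇/(ṁ c_p) = 40.083 °C.
T(t) = T_ss + (T₀ − T_ss) e^(−t/τ). Set T = 35.5:
e^(−t/τ) = (35.5 − 40.083)/(11.7 − 40.083) = 0.16146
t = −83.467 · ln(0.16146) = 152.20 s.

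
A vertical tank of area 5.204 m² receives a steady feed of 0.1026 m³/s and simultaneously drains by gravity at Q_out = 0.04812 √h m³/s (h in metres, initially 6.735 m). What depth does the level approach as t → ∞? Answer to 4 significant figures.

4.546 m

A dh/dt = Q_in − 0.04812 √h. Steady state requires inflow = outflow:
Q_in = 0.04812 √h_ss ⇒ √h_ss = 0.1026/0.04812 = 2.13217.
h_ss = 2.13217² = 4.54615 m. (Since h₀ = 6.735 m > h_ss, the level will fall toward this value.)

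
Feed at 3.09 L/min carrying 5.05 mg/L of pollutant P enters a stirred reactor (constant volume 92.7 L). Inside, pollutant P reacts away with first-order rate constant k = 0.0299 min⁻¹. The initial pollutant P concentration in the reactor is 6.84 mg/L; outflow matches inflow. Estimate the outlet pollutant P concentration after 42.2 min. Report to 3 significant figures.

2.95 mg/L

Species balance: V dC/dt = Q C_in − Q C − k V C.
This is linear with rate a = Q/V + k = 0.063233 min⁻¹.
C_ss = Q C_in/(Q + kV) = 2.6621 mg/L; C(t) = C_ss + (C₀ − C_ss) e^(−a t).
C(42.2) = 2.6621 + (4.1779)·e^(−0.063233·42.2) = 2.6621 + (4.1779)·0.069360 = 2.9519 mg/L.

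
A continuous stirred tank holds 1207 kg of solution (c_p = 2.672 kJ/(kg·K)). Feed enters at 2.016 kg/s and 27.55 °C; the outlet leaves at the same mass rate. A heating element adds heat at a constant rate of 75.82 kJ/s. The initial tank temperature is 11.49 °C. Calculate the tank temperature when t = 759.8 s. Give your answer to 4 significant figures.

M c_p dT/dt = ṁ c_p (T_in − T) + Q̇.
Rearrange: dT/dt = (T_ss − T)/τ with τ = M/ṁ = 598.710 s and T_ss = T_in + Q̇/(ṁ c_p) = 41.6253 °C.
Solution: T(t) = T_ss + (T₀ − T_ss) e^(−t/τ).
T(759.8) = 41.6253 + (-30.1353)·e^(−759.8/598.710) = 41.6253 + (-30.1353)·0.281095 = 33.1544 °C.

33.15 °C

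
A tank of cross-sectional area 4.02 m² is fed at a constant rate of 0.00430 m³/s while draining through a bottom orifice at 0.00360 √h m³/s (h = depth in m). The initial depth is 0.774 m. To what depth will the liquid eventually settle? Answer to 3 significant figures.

1.43 m

A dh/dt = Q_in − 0.00360 √h. Steady state requires inflow = outflow:
Q_in = 0.00360 √h_ss ⇒ √h_ss = 0.00430/0.00360 = 1.1944.
h_ss = 1.1944² = 1.4267 m. (Since h₀ = 0.774 m < h_ss, the level will rise toward this value.)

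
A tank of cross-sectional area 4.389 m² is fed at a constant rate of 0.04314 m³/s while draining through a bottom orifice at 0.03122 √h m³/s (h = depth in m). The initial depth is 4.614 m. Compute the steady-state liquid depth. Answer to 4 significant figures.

1.909 m

A dh/dt = Q_in − 0.03122 √h. Steady state requires inflow = outflow:
Q_in = 0.03122 √h_ss ⇒ √h_ss = 0.04314/0.03122 = 1.38181.
h_ss = 1.38181² = 1.90939 m. (Since h₀ = 4.614 m > h_ss, the level will fall toward this value.)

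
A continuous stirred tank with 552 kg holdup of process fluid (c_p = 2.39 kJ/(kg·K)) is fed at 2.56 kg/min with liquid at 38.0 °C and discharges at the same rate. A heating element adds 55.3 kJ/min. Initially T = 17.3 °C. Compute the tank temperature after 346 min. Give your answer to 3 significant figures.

M c_p dT/dt = ṁ c_p (T_in − T) + Q̇.
Rearrange: dT/dt = (T_ss − T)/τ with τ = M/ṁ = 215.62 min and T_ss = T_in + Q̇/(ṁ c_p) = 47.038 °C.
Solution: T(t) = T_ss + (T₀ − T_ss) e^(−t/τ).
T(346) = 47.038 + (-29.738)·e^(−346/215.62) = 47.038 + (-29.738)·0.20096 = 41.062 °C.

41.1 °C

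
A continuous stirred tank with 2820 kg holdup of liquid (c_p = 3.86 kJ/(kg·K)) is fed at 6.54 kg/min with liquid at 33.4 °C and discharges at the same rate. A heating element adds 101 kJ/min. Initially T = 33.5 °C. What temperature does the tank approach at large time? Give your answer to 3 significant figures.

Energy balance: M c_p dT/dt = ṁ c_p (T_in − T) + 101.
At steady state dT/dt = 0 ⇒ T_ss = T_in + Q̇/(ṁ c_p) = 33.4 + 101/(6.54·3.86) = 37.401 °C.

37.4 °C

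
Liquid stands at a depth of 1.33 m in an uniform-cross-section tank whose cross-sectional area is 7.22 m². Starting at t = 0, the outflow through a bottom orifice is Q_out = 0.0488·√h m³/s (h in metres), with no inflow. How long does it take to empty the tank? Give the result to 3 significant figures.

341 s

With no inflow, A dh/dt = −0.0488 √h.
Separate and integrate: 2(√h − √h₀) = −(0.0488/A) t.
Set h = 0: 2√h₀ = (0.0488/A) t_empty ⇒ t_empty = 2A√h₀/0.0488.
t_empty = 2·7.22·√1.33/0.0488 = 14.440·1.1533/0.0488 = 341.25 s.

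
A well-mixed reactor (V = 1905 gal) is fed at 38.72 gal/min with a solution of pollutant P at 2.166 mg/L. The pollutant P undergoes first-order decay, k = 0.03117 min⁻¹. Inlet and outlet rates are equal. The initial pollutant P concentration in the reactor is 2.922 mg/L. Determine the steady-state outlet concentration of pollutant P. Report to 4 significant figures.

0.8549 mg/L

Species balance: V dC/dt = Q C_in − Q C − k V C.
At steady state: 0 = Q C_in − (Q + kV) C_ss, so C_ss = Q C_in/(Q + kV).
C_ss = 38.72·2.166/(38.72 + 0.03117·1905) = 83.8675/98.0988 = 0.854929 mg/L.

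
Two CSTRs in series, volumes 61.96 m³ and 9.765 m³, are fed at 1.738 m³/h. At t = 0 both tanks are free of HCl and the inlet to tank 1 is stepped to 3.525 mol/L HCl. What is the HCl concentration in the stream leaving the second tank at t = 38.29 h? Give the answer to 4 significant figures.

Species balance on tank i: dCᵢ/dt = (Cᵢ₋₁ − Cᵢ)/τᵢ with τᵢ = Vᵢ/Q.
τ₁ = 61.96/1.738 = 35.6502 h; τ₂ = 9.765/1.738 = 5.61853 h.
Solving the cascade with C₁(0)=C₂(0)=0 gives C₂(t) = C_in[1 − (τ₁ e^(−t/τ₁) − τ₂ e^(−t/τ₂))/(τ₁ − τ₂)].
At t = 38.29: e^(−t/τ₁) = 0.341623, e^(−t/τ₂) = 0.00109724.
C₂ = 3.525·[1 − (35.6502·0.341623 − 5.61853·0.00109724)/(30.0316)] = 3.525·0.594669 = 2.09621 mol/L.

2.096 mol/L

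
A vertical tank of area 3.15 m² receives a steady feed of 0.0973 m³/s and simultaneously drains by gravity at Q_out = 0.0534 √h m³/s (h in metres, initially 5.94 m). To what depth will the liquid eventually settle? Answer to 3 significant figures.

A dh/dt = Q_in − 0.0534 √h. Steady state requires inflow = outflow:
Q_in = 0.0534 √h_ss ⇒ √h_ss = 0.0973/0.0534 = 1.8221.
h_ss = 1.8221² = 3.3200 m. (Since h₀ = 5.94 m > h_ss, the level will fall toward this value.)

3.32 m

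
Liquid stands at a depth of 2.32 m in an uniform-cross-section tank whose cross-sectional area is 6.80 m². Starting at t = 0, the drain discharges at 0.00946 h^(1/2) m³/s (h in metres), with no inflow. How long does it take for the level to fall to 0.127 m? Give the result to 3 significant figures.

1680 s

With no inflow, A dh/dt = −0.00946 √h.
Separate and integrate: 2(√h − √h₀) = −(0.00946/A) t.
t = 2A(√h₀ − √h)/0.00946 = 2·6.80·(√2.32 − √0.127)/0.00946
  = 13.600 × (1.5232 − 0.35637) / 0.00946 = 1677.4 s.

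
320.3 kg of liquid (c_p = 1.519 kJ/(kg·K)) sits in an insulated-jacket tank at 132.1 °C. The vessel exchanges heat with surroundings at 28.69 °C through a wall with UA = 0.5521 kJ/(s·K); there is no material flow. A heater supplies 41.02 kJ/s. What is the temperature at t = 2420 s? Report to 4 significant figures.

104.9 °C

Lumped-capacitance energy balance: M c_p dT/dt = UA(T_amb − T) + Q̇.
dT/dt = (T_ss − T)/τ with T_ss = T_amb + Q̇/UA = 28.69 + 41.02/0.5521 = 102.988 °C, τ = M c_p/UA = 320.3·1.519/0.5521 = 881.246 s.
Solution: T(t) = T_ss + (T₀ − T_ss) e^(−t/τ).
T(2420) = 102.988 + (29.1119)·0.0641768 = 104.856 °C.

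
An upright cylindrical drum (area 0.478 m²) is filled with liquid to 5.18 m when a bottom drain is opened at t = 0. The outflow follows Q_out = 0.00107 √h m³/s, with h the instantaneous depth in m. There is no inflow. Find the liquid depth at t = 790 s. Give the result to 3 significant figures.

A dh/dt = −Q_out = −0.00107 √h.
This is separable: 2 d(√h)/dt = −0.00107/A, so √h = √h₀ − (0.00107/(2A)) t.
√h = √5.18 − 0.00107·790/(2·0.478) = 2.2760 − 0.88421 = 1.3918.
h = 1.3918² = 1.9370 m.

1.94 m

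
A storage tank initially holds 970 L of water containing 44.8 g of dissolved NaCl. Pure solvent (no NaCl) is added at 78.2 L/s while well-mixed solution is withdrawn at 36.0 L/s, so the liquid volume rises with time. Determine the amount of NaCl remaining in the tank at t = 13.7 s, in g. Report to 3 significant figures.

30.1 g

Total volume: dV/dt = Q_in − Q_out = 42.200 L/s, so V(t) = 970 + 42.200 t and V(13.7) = 1548.1 L.
No NaCl enters, so dm/dt = −Q_out · (m/V).
dm/m = −Q_out dt/(V₀ + 42.200 t); integrating gives ln(m/m₀) = −(Q_out/(Q_in−Q_out)) ln(V/V₀).
m = m₀ (V₀/V)^(Q_out/(Q_in−Q_out)) = 44.8 × (970/1548.1)^(0.85308) = 30.066 g.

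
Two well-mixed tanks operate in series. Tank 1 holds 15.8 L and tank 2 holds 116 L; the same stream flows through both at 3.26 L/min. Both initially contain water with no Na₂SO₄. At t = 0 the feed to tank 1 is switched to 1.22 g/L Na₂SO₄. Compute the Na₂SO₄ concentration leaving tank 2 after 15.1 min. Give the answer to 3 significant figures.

Each tank obeys Vᵢ dCᵢ/dt = Q(Cᵢ₋₁ − Cᵢ), so τᵢ = Vᵢ/Q.
τ₁ = 15.8/3.26 = 4.8466 min; τ₂ = 116/3.26 = 35.583 min.
Solving the cascade with C₁(0)=C₂(0)=0 gives C₂(t) = C_in[1 − (τ₁ e^(−t/τ₁) − τ₂ e^(−t/τ₂))/(τ₁ − τ₂)].
At t = 15.1: e^(−t/τ₁) = 0.044353, e^(−t/τ₂) = 0.65419.
C₂ = 1.22·[1 − (4.8466·0.044353 − 35.583·0.65419)/(-30.736)] = 1.22·0.24965 = 0.30457 g/L.

0.305 g/L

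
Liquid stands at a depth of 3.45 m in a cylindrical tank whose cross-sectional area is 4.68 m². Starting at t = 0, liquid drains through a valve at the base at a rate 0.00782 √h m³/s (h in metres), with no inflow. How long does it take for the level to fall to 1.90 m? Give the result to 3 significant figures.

With no inflow, A dh/dt = −0.00782 √h.
This is separable: 2 d(√h)/dt = −0.00782/A, so √h = √h₀ − (0.00782/(2A)) t.
t = 2A(√h₀ − √h)/0.00782 = 2·4.68·(√3.45 − √1.90)/0.00782
  = 9.3600 × (1.8574 − 1.3784) / 0.00782 = 573.35 s.

573 s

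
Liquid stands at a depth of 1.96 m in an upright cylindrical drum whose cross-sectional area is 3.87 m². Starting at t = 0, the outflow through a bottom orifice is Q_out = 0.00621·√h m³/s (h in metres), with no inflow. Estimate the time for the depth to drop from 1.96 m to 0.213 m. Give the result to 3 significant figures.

With no inflow, A dh/dt = −0.00621 √h.
This is separable: 2 d(√h)/dt = −0.00621/A, so √h = √h₀ − (0.00621/(2A)) t.
t = 2A(√h₀ − √h)/0.00621 = 2·3.87·(√1.96 − √0.213)/0.00621
  = 7.7400 × (1.4000 − 0.46152) / 0.00621 = 1169.7 s.

1170 s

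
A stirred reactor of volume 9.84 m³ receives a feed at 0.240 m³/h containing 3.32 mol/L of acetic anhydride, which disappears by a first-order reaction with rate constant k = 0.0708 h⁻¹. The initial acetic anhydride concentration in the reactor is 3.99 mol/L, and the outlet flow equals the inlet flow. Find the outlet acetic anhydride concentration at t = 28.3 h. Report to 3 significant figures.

V dC/dt = Q(C_in − C) − k V C.
dC/dt = (Q/V) C_in − (Q/V + k) C; effective rate a = Q/V + k = 0.024390 + 0.0708 = 0.095190 h⁻¹.
C_ss = Q C_in/(Q + kV) = 0.85067 mol/L; C(t) = C_ss + (C₀ − C_ss) e^(−a t).
C(28.3) = 0.85067 + (3.1393)·e^(−0.095190·28.3) = 0.85067 + (3.1393)·0.067618 = 1.0629 mol/L.

1.06 mol/L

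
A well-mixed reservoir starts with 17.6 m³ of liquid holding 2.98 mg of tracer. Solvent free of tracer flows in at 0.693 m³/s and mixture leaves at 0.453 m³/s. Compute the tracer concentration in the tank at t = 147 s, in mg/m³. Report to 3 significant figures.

Let m(t) be the amount of tracer. Volume: V(t) = V₀ + (Q_in − Q_out) t = 17.6 + 0.24000 t; V(147) = 52.880 m³.
No tracer enters, so dm/dt = −Q_out · (m/V).
dm/m = −Q_out dt/(V₀ + 0.24000 t); integrating gives ln(m/m₀) = −(Q_out/(Q_in−Q_out)) ln(V/V₀).
m = m₀ (V₀/V)^(Q_out/(Q_in−Q_out)) = 2.98 × (17.6/52.880)^(1.8875) = 0.37360 mg.
C = m/V = 0.37360/52.880 = 0.0070651 mg/m³.

0.00707 mg/m³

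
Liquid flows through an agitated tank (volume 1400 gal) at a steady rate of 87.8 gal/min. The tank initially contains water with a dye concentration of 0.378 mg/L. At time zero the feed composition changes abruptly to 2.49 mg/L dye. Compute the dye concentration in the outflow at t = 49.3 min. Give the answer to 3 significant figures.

2.39 mg/L

Accumulation = in − out for the solute gives V dC/dt = Q(C_in − C).
Rewrite as dC/dt + C/τ = C_in/τ, τ = V/Q = 15.945 min.
C approaches C_in exponentially: C(t) = C_in + (C₀ − C_in) e^(−t/τ).
C(49.3) = 2.49 + (0.378 − 2.49)·e^(−49.3/15.945) = 2.49 + (-2.1120)·0.045419 = 2.3941 mg/L.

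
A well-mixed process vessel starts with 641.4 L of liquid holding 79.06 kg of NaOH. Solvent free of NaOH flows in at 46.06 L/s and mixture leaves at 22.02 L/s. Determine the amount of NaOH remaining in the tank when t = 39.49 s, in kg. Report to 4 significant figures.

34.41 kg

Let m(t) be the amount of NaOH. Volume: V(t) = V₀ + (Q_in − Q_out) t = 641.4 + 24.0400 t; V(39.49) = 1590.74 L.
Species balance (pure solvent in): dm/dt = −Q_out · m/V(t).
dm/m = −Q_out dt/(V₀ + 24.0400 t); integrating gives ln(m/m₀) = −(Q_out/(Q_in−Q_out)) ln(V/V₀).
m = m₀ (V₀/V)^(Q_out/(Q_in−Q_out)) = 79.06 × (641.4/1590.74)^(0.915973) = 34.4059 kg.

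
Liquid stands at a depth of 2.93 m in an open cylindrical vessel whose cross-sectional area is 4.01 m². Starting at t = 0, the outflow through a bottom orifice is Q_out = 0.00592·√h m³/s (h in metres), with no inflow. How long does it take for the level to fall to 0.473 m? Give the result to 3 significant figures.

1390 s

A dh/dt = −Q_out = −0.00592 √h.
Separate and integrate: 2(√h − √h₀) = −(0.00592/A) t.
t = 2A(√h₀ − √h)/0.00592 = 2·4.01·(√2.93 − √0.473)/0.00592
  = 8.0200 × (1.7117 − 0.68775) / 0.00592 = 1387.2 s.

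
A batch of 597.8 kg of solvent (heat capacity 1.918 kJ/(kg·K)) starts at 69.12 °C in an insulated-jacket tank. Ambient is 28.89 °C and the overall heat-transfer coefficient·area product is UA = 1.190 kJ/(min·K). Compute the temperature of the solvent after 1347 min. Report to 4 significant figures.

Lumped-capacitance energy balance: M c_p dT/dt = UA(T_amb − T).
dT/dt = (T_ss − T)/τ with T_ss = T_amb = 28.8900 °C, τ = M c_p/UA = 597.8·1.918/1.190 = 963.513 min.
T approaches T_ss exponentially: T(t) = T_ss + (T₀ − T_ss) e^(−t/τ).
T(1347) = 28.8900 + (40.2300)·0.247088 = 38.8304 °C.

38.83 °C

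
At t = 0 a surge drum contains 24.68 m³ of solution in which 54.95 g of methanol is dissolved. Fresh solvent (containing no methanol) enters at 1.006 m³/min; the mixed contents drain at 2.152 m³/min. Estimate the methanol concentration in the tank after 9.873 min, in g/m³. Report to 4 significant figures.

1.300 g/m³

Total volume: dV/dt = Q_in − Q_out = -1.14600 m³/min, so V(t) = 24.68 − 1.14600 t and V(9.873) = 13.3655 m³.
Solute balance: dm/dt = 0 − Q_out C = −Q_out m/V(t).
Separate: dm/m = −Q_out dt/V(t) ⇒ ln(m/m₀) = −(Q_out/(Q_in−Q_out)) ln(V/V₀).
m = m₀ (V₀/V)^(Q_out/(Q_in−Q_out)) = 54.95 × (24.68/13.3655)^(-1.87784) = 17.3696 g.
C = m/V = 17.3696/13.3655 = 1.29958 g/m³.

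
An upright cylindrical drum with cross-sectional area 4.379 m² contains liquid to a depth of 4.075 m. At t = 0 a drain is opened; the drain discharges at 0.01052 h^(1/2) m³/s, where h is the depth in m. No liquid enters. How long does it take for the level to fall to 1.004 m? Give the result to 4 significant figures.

Accumulation of liquid (constant cross-section A): A dh/dt = −0.01052 √h.
∫ h^(−1/2) dh = −(0.01052/A) ∫ dt, giving 2√h = 2√h₀ − (0.01052/A) t.
t = 2A(√h₀ − √h)/0.01052 = 2·4.379·(√4.075 − √1.004)/0.01052
  = 8.75800 × (2.01866 − 1.00200) / 0.01052 = 846.383 s.

846.4 s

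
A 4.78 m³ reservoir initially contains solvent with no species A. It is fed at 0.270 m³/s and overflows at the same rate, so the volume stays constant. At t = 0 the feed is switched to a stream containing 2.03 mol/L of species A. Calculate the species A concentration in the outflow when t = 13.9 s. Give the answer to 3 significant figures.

Unsteady species balance (constant V, well mixed): V dC/dt = Q(C_in − C).
So dC/dt = (C_in − C)/τ with τ = V/Q = 4.78/0.270 = 17.704 s.
This is linear first-order; C(t) = C_in + (C₀ − C_in) e^(−t/τ).
C(13.9) = 2.03 + (0 − 2.03)·e^(−13.9/17.704) = 2.03 + (-2.0300)·0.45605 = 1.1042 mol/L.

1.10 mol/L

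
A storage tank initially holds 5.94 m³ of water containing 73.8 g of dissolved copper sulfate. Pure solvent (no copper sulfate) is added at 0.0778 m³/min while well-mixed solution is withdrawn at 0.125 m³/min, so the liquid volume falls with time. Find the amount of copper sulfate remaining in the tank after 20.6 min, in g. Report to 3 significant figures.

46.0 g

Total volume: dV/dt = Q_in − Q_out = -0.047200 m³/min, so V(t) = 5.94 − 0.047200 t and V(20.6) = 4.9677 m³.
Species balance (pure solvent in): dm/dt = −Q_out · m/V(t).
Separate: dm/m = −Q_out dt/V(t) ⇒ ln(m/m₀) = −(Q_out/(Q_in−Q_out)) ln(V/V₀).
m = m₀ (V₀/V)^(Q_out/(Q_in−Q_out)) = 73.8 × (5.94/4.9677)^(-2.6483) = 45.969 g.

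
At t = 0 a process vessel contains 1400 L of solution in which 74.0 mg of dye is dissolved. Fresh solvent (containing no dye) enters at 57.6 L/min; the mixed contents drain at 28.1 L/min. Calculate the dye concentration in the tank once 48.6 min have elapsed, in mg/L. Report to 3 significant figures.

0.0133 mg/L

Total volume: dV/dt = Q_in − Q_out = 29.500 L/min, so V(t) = 1400 + 29.500 t and V(48.6) = 2833.7 L.
No dye enters, so dm/dt = −Q_out · (m/V).
dm/m = −Q_out dt/(V₀ + 29.500 t); integrating gives ln(m/m₀) = −(Q_out/(Q_in−Q_out)) ln(V/V₀).
m = m₀ (V₀/V)^(Q_out/(Q_in−Q_out)) = 74.0 × (1400/2833.7)^(0.95254) = 37.804 mg.
C = m/V = 37.804/2833.7 = 0.013341 mg/L.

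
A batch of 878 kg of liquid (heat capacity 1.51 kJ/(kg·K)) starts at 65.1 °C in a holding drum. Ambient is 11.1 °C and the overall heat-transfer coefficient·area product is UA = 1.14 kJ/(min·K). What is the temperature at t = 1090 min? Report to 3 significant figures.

M c_p dT/dt = −UA(T − T_amb).
dT/dt = (T_ss − T)/τ with T_ss = T_amb = 11.100 °C, τ = M c_p/UA = 878·1.51/1.14 = 1163.0 min.
Solution: T(t) = T_ss + (T₀ − T_ss) e^(−t/τ).
T(1090) = 11.100 + (54.000)·0.39170 = 32.252 °C.

32.3 °C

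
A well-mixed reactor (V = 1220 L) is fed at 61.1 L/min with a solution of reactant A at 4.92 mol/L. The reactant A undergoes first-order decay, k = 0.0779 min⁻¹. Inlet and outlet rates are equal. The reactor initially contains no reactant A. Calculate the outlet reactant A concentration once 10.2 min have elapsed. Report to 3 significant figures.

Accumulation = in − out − consumed: V dC/dt = Q C_in − Q C − k V C.
This is linear with rate a = Q/V + k = 0.12798 min⁻¹.
C_ss = Q C_in/(Q + kV) = 1.9253 mol/L; C(t) = C_ss + (C₀ − C_ss) e^(−a t).
C(10.2) = 1.9253 + (-1.9253)·e^(−0.12798·10.2) = 1.9253 + (-1.9253)·0.27106 = 1.4034 mol/L.

1.40 mol/L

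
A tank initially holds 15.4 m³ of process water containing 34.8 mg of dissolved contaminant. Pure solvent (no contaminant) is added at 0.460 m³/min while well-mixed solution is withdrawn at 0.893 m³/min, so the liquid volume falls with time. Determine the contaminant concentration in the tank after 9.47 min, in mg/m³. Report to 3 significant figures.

1.63 mg/m³

Total volume: dV/dt = Q_in − Q_out = -0.43300 m³/min, so V(t) = 15.4 − 0.43300 t and V(9.47) = 11.299 m³.
Solute balance: dm/dt = 0 − Q_out C = −Q_out m/V(t).
Separate: dm/m = −Q_out dt/V(t) ⇒ ln(m/m₀) = −(Q_out/(Q_in−Q_out)) ln(V/V₀).
m = m₀ (V₀/V)^(Q_out/(Q_in−Q_out)) = 34.8 × (15.4/11.299)^(-2.0624) = 18.377 mg.
C = m/V = 18.377/11.299 = 1.6263 mg/m³.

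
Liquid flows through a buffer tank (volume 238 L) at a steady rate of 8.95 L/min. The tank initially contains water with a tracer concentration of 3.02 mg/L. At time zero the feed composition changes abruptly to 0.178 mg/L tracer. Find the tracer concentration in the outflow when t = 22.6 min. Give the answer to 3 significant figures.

Species balance on the tank: V dC/dt = Q(C_in − C).
Time constant τ = V/Q = 238/8.95 = 26.592 min.
Solution: C(t) = C_in + (C₀ − C_in) e^(−t/τ).
C(22.6) = 0.178 + (3.02 − 0.178)·e^(−22.6/26.592) = 0.178 + (2.8420)·0.42747 = 1.3929 mg/L.

1.39 mg/L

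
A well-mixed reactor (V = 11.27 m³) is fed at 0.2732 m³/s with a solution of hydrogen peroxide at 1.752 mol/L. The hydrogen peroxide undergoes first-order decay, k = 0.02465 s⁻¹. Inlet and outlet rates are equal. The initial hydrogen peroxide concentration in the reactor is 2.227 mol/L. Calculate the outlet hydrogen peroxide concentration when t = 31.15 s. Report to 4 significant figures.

1.165 mol/L

Accumulation = in − out − consumed: V dC/dt = Q C_in − Q C − k V C.
This is linear with rate a = Q/V + k = 0.0488913 s⁻¹.
C_ss = Q C_in/(Q + kV) = 0.868678 mol/L; C(t) = C_ss + (C₀ − C_ss) e^(−a t).
C(31.15) = 0.868678 + (1.35832)·e^(−0.0488913·31.15) = 0.868678 + (1.35832)·0.218064 = 1.16488 mol/L.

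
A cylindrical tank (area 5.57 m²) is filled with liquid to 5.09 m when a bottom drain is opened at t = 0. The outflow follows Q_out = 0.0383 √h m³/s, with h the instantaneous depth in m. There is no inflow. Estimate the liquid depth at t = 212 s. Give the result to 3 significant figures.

2.33 m

Unsteady balance on liquid volume: A dh/dt = −0.0383 √h.
This is separable: 2 d(√h)/dt = −0.0383/A, so √h = √h₀ − (0.0383/(2A)) t.
√h = √5.09 − 0.0383·212/(2·5.57) = 2.2561 − 0.72887 = 1.5272.
h = 1.5272² = 2.3324 m.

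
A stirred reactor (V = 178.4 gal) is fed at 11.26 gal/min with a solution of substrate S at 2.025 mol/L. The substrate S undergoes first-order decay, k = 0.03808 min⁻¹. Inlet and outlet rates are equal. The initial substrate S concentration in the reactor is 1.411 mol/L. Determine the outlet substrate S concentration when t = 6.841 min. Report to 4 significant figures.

V dC/dt = Q(C_in − C) − k V C.
dC/dt = (Q/V) C_in − (Q/V + k) C; effective rate a = Q/V + k = 0.0631166 + 0.03808 = 0.101197 min⁻¹.
C_ss = Q C_in/(Q + kV) = 1.26300 mol/L; C(t) = C_ss + (C₀ − C_ss) e^(−a t).
C(6.841) = 1.26300 + (0.148002)·e^(−0.101197·6.841) = 1.26300 + (0.148002)·0.500431 = 1.33706 mol/L.

1.337 mol/L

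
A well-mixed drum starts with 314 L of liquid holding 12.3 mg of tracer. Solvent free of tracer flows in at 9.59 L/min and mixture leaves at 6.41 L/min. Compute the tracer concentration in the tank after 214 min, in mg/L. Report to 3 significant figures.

0.00121 mg/L

Let m(t) be the amount of tracer. Volume: V(t) = V₀ + (Q_in − Q_out) t = 314 + 3.1800 t; V(214) = 994.52 L.
Solute balance: dm/dt = 0 − Q_out C = −Q_out m/V(t).
Separate: dm/m = −Q_out dt/V(t) ⇒ ln(m/m₀) = −(Q_out/(Q_in−Q_out)) ln(V/V₀).
m = m₀ (V₀/V)^(Q_out/(Q_in−Q_out)) = 12.3 × (314/994.52)^(2.0157) = 1.2041 mg.
C = m/V = 1.2041/994.52 = 0.0012107 mg/L.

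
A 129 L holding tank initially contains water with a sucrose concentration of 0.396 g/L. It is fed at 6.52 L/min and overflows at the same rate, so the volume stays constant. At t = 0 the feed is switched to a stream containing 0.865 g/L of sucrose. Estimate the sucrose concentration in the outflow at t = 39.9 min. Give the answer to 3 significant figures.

0.803 g/L

Transient balance on the dissolved component: V dC/dt = Q(C_in − C).
Time constant τ = V/Q = 129/6.52 = 19.785 min.
C approaches C_in exponentially: C(t) = C_in + (C₀ − C_in) e^(−t/τ).
C(39.9) = 0.865 + (0.396 − 0.865)·e^(−39.9/19.785) = 0.865 + (-0.46900)·0.13310 = 0.80258 g/L.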